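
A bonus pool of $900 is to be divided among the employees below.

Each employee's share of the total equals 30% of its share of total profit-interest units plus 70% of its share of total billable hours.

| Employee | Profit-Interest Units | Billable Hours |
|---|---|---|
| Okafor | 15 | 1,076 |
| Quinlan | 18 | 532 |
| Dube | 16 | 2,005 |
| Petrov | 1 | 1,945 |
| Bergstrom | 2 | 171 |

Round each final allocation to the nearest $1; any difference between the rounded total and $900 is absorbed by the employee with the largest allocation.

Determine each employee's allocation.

Profit-interest units total 52; billable hours total 5,729.
Blended shares (30% profit-interest units + 70% billable hours): Okafor 0.2180; Quinlan 0.1688; Dube 0.3373; Petrov 0.2434; Bergstrom 0.0324.
Proportional shares: Okafor 196.21; Quinlan 151.96; Dube 303.56; Petrov 219.08; Bergstrom 29.19.
At nearest $1: Okafor $196; Quinlan $152; Dube $304; Petrov $219; Bergstrom $29. Sum = $900.
Sum already equals the total — no adjustment.

Okafor: $196 · Quinlan: $152 · Dube: $304 · Petrov: $219 · Bergstrom: $29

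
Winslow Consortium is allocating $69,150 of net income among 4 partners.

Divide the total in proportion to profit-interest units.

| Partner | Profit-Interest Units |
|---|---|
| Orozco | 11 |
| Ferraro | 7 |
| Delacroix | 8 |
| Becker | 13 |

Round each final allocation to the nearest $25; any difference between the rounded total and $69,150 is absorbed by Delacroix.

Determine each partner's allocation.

Orozco: $19,500 · Ferraro: $12,400 · Delacroix: $14,200 · Becker: $23,050

Total profit-interest units = 39.
Raw shares: Orozco 11/39 × $69,150 = 19,503.85; Ferraro 7/39 × $69,150 = 12,411.54; Delacroix 8/39 × $69,150 = 14,184.62; Becker 13/39 × $69,150 = 23,050.00.
Rounded to nearest $25: Orozco $19,500; Ferraro $12,400; Delacroix $14,175; Becker $23,050. Sum = $69,125.
Difference $69,150 − $69,125 = +$25 applied to Delacroix: Delacroix becomes $14,200.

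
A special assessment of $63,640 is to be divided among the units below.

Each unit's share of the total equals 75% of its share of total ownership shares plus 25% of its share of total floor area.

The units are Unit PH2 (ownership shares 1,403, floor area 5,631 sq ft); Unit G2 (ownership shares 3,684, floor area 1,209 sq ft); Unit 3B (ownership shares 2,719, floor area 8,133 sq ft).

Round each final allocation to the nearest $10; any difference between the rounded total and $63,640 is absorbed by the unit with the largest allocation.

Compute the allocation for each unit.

Ownership shares total 7,806; floor area total 14,973.
Combined weights (75% ownership shares + 25% floor area): Unit PH2 0.2288; Unit G2 0.3741; Unit 3B 0.3970.
Pro-rata amounts: Unit PH2 14,562.07; Unit G2 23,810.58; Unit 3B 25,267.36.
Rounded to nearest $10: Unit PH2 $14,560; Unit G2 $23,810; Unit 3B $25,270. Sum = $63,640.
Rounded total matches; no reconciliation needed.

Unit PH2: $14,560 | Unit G2: $23,810 | Unit 3B: $25,270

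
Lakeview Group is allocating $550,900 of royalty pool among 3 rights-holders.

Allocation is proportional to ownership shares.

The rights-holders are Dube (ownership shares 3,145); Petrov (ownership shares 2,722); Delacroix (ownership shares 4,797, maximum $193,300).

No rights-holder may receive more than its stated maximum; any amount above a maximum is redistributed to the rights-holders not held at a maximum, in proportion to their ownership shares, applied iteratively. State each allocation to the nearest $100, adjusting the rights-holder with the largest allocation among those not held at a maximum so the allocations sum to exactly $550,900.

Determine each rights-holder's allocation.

Dube: $191,700 | Petrov: $165,900 | Delacroix: $193,300

Total ownership shares = 10,664.
Proportional shares (ignoring caps): Dube 162,470.04; Petrov 140,617.95; Delacroix 247,812.01.
Held at cap: Delacroix ($193,300); balance $357,600 reallocated over remaining ownership shares 5,867.
Redistributed shares: Dube 191,691.15 → $191,700; Petrov 165,908.85 → $165,900.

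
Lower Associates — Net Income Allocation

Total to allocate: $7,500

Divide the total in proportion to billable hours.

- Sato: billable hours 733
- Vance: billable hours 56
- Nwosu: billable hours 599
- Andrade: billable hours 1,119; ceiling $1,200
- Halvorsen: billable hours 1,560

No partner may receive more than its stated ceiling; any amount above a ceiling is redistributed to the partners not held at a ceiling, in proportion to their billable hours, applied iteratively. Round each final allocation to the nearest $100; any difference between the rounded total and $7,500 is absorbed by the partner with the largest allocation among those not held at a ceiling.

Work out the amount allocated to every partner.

Combined billable hours = 4,067.
Proportional shares (ignoring caps): Sato 1,351.73; Vance 103.27; Nwosu 1,104.62; Andrade 2,063.56; Halvorsen 2,876.81.
Cap binds for Andrade ($1,200); balance $6,300 reallocated over remaining billable hours 2,948.
Shares after redistribution: Sato 1,566.45 → $1,600; Vance 119.67 → $100; Nwosu 1,280.09 → $1,300; Halvorsen 3,333.79 → $3,300.

Sato: $1,600 | Vance: $100 | Nwosu: $1,300 | Andrade: $1,200 | Halvorsen: $3,300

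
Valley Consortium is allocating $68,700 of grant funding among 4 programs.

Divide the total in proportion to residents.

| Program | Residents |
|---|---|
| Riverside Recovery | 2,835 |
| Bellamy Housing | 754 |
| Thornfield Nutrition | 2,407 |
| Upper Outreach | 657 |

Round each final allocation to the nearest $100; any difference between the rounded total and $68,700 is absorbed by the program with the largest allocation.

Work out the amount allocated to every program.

Riverside Recovery: $29,200; Bellamy Housing: $7,800; Thornfield Nutrition: $24,900; Upper Outreach: $6,800

Residents total: 6,653.
Unrounded shares: Riverside Recovery 2,835/6,653 × $68,700 = 29,274.69; Bellamy Housing 754/6,653 × $68,700 = 7,785.93; Thornfield Nutrition 2,407/6,653 × $68,700 = 24,855.09; Upper Outreach 657/6,653 × $68,700 = 6,784.29.
At nearest $100: Riverside Recovery $29,300; Bellamy Housing $7,800; Thornfield Nutrition $24,900; Upper Outreach $6,800. Sum = $68,800.
Difference $68,700 − $68,800 = −$100 applied to largest allocation (Riverside Recovery): Riverside Recovery becomes $29,200.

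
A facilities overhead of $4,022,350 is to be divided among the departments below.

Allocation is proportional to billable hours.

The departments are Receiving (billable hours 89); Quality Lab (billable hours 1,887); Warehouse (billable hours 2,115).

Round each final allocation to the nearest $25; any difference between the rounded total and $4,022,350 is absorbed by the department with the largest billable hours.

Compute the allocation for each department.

Total billable hours = 4,091.
Raw shares: Receiving 89/4,091 × $4,022,350 = 87,506.51; Quality Lab 1,887/4,091 × $4,022,350 = 1,855,334.75; Warehouse 2,115/4,091 × $4,022,350 = 2,079,508.74.
After rounding ($25): Receiving $87,500; Quality Lab $1,855,325; Warehouse $2,079,500. Sum = $4,022,325.
Difference $4,022,350 − $4,022,325 = +$25 applied to largest billable hours (Warehouse): Warehouse becomes $2,079,525.

Receiving: $87,500; Quality Lab: $1,855,325; Warehouse: $2,079,525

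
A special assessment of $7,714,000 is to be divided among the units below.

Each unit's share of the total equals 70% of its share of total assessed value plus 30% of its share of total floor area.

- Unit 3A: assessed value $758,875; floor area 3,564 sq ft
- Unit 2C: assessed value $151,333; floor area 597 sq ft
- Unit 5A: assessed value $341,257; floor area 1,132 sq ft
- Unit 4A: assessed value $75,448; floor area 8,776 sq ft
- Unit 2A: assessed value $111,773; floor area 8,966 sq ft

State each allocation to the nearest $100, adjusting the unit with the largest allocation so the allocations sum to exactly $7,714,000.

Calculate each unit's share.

Totals — assessed value 1,438,686, floor area 23,035.
Blended shares (70% assessed value + 30% floor area): Unit 3A 0.4157; Unit 2C 0.0814; Unit 5A 0.1808; Unit 4A 0.1510; Unit 2A 0.1712.
Unrounded shares: Unit 3A 3,206,330.42; Unit 2C 627,973.34; Unit 5A 1,394,560.94; Unit 4A 1,164,854.47; Unit 2A 1,320,280.84.
Rounded to nearest $100: Unit 3A $3,206,300; Unit 2C $628,000; Unit 5A $1,394,600; Unit 4A $1,164,900; Unit 2A $1,320,300. Sum = $7,714,100.
Difference $7,714,000 − $7,714,100 = −$100 applied to largest allocation (Unit 3A): Unit 3A becomes $3,206,200.

Unit 3A: $3,206,200; Unit 2C: $628,000; Unit 5A: $1,394,600; Unit 4A: $1,164,900; Unit 2A: $1,320,300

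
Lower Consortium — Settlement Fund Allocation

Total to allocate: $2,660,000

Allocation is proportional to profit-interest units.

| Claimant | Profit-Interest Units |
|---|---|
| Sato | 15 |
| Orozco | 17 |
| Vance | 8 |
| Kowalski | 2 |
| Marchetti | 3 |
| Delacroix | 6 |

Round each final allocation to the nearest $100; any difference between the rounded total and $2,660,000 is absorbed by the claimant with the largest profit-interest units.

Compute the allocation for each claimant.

Sato: $782,400 | Orozco: $886,600 | Vance: $417,300 | Kowalski: $104,300 | Marchetti: $156,500 | Delacroix: $312,900

Combined profit-interest units = 51.
Pro-rata amounts: Sato 15/51 × $2,660,000 = 782,352.94; Orozco 17/51 × $2,660,000 = 886,666.67; Vance 8/51 × $2,660,000 = 417,254.90; Kowalski 2/51 × $2,660,000 = 104,313.73; Marchetti 3/51 × $2,660,000 = 156,470.59; Delacroix 6/51 × $2,660,000 = 312,941.18.
At nearest $100: Sato $782,400; Orozco $886,700; Vance $417,300; Kowalski $104,300; Marchetti $156,500; Delacroix $312,900. Sum = $2,660,100.
Difference $2,660,000 − $2,660,100 = −$100 applied to largest profit-interest units (Orozco): Orozco becomes $886,600.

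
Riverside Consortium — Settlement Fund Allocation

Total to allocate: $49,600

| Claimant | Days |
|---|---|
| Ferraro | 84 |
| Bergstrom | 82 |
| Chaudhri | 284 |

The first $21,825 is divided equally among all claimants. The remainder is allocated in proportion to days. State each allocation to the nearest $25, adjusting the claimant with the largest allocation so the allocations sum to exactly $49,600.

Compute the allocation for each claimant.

Ferraro: $12,450 | Bergstrom: $12,325 | Chaudhri: $24,825

$21,825 shared equally gives $7,275 per claimant.
Remainder $27,775 by days (total 450): Ferraro 5,184.67 → $5,175; Bergstrom 5,061.22 → $5,050; Chaudhri 17,529.11 → $17,525.
Rounding difference +$25 on remainder applied to Chaudhri.
Totals: Ferraro $7,275 + $5,175 = $12,450; Bergstrom $7,275 + $5,050 = $12,325; Chaudhri $7,275 + $17,550 = $24,825.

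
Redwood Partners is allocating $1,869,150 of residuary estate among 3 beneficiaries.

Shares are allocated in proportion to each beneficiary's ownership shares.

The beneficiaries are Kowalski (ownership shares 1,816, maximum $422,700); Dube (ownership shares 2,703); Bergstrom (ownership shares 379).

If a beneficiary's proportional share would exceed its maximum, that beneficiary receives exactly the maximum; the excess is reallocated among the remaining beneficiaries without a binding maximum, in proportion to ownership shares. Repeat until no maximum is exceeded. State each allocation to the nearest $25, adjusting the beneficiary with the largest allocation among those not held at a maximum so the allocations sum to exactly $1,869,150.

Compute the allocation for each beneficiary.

Total ownership shares = 4,898.
Proportional shares (ignoring caps): Kowalski 693,012.74; Dube 1,031,505.20; Bergstrom 144,632.06.
Cap binds for Kowalski ($422,700); balance $1,446,450 reallocated over remaining ownership shares 3,082.
Remaining shares: Dube 1,268,577.01 → $1,268,575; Bergstrom 177,872.99 → $177,875.

Kowalski: $422,700 | Dube: $1,268,575 | Bergstrom: $177,875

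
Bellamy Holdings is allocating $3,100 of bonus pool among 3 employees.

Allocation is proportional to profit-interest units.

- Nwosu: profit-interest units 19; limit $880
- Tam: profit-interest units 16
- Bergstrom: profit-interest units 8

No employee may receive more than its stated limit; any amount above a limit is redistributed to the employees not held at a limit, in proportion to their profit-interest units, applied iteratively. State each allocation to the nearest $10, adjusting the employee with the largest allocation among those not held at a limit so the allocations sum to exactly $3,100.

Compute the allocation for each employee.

Nwosu: $880 | Tam: $1,480 | Bergstrom: $740

Combined profit-interest units = 43.
Pro-rata shares before constraints: Nwosu 1,369.77; Tam 1,153.49; Bergstrom 576.74.
Held at cap: Nwosu ($880); balance $2,220 reallocated over remaining profit-interest units 24.
Shares after redistribution: Tam 1,480.00 → $1,480; Bergstrom 740.00 → $740.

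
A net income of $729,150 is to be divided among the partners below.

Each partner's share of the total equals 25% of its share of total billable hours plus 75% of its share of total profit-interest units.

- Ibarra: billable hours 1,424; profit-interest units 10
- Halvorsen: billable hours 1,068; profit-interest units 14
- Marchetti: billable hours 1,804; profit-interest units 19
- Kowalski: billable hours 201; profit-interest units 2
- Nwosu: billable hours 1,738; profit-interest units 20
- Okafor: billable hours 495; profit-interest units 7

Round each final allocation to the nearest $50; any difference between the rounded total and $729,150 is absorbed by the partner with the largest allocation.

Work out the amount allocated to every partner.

Ibarra: $114,500 · Halvorsen: $135,250 · Marchetti: $193,150 · Kowalski: $20,650 · Nwosu: $199,050 · Okafor: $66,550

Totals — billable hours 6,730, profit-interest units 72.
Composite weights (25% billable hours + 75% profit-interest units): Ibarra 0.1571; Halvorsen 0.1855; Marchetti 0.2649; Kowalski 0.0283; Nwosu 0.2729; Okafor 0.0913.
Proportional shares: Ibarra 114,523.32; Halvorsen 135,262.02; Marchetti 193,173.74; Kowalski 20,634.87; Nwosu 198,981.39; Okafor 66,574.66.
After rounding ($50): Ibarra $114,500; Halvorsen $135,250; Marchetti $193,150; Kowalski $20,650; Nwosu $199,000; Okafor $66,550. Sum = $729,100.
Difference $729,150 − $729,100 = +$50 applied to largest allocation (Nwosu): Nwosu becomes $199,050.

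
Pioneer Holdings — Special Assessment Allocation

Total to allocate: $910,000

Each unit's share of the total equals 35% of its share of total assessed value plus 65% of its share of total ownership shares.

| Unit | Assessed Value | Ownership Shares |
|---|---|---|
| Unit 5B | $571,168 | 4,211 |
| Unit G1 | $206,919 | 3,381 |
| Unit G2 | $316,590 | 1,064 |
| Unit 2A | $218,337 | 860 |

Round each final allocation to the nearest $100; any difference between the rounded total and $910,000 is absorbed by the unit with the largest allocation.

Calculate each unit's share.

Assessed value total 1,313,014; ownership shares total 9,516.
Blended shares (35% assessed value + 65% ownership shares): Unit 5B 0.4399; Unit G1 0.2861; Unit G2 0.1571; Unit 2A 0.1169.
Raw shares: Unit 5B 400,298.49; Unit G1 260,350.47; Unit G2 142,932.38; Unit 2A 106,418.66.
After rounding ($100): Unit 5B $400,300; Unit G1 $260,400; Unit G2 $142,900; Unit 2A $106,400. Sum = $910,000.
No rounding difference to absorb.

Unit 5B: $400,300 · Unit G1: $260,400 · Unit G2: $142,900 · Unit 2A: $106,400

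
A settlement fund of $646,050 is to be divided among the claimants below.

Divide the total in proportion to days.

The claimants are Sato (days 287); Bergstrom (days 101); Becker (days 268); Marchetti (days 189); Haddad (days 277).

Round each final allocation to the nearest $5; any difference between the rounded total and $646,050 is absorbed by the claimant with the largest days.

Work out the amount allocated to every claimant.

Combined days = 1,122.
Pro-rata amounts: Sato 287/1,122 × $646,050 = 165,255.21; Bergstrom 101/1,122 × $646,050 = 58,156.02; Becker 268/1,122 × $646,050 = 154,314.97; Marchetti 189/1,122 × $646,050 = 108,826.60; Haddad 277/1,122 × $646,050 = 159,497.19.
Rounded to nearest $5: Sato $165,255; Bergstrom $58,155; Becker $154,315; Marchetti $108,825; Haddad $159,495. Sum = $646,045.
Difference $646,050 − $646,045 = +$5 applied to largest days (Sato): Sato becomes $165,260.

Sato: $165,260 · Bergstrom: $58,155 · Becker: $154,315 · Marchetti: $108,825 · Haddad: $159,495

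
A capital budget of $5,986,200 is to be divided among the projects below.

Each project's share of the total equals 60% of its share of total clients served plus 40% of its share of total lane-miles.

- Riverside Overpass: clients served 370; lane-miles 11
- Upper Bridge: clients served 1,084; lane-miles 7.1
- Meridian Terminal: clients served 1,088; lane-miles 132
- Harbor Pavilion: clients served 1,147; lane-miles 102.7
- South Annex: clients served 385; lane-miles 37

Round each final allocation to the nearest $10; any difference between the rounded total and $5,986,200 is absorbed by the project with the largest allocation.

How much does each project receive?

Totals — clients served 4,074, lane-miles 289.8.
Blended shares (60% clients served + 40% lane-miles): Riverside Overpass 0.0697; Upper Bridge 0.1694; Meridian Terminal 0.3424; Harbor Pavilion 0.3107; South Annex 0.1078.
Raw shares: Riverside Overpass 417,087.20; Upper Bridge 1,014,340.05; Meridian Terminal 2,049,856.01; Harbor Pavilion 1,859,779.58; South Annex 645,137.17.
After rounding ($10): Riverside Overpass $417,090; Upper Bridge $1,014,340; Meridian Terminal $2,049,860; Harbor Pavilion $1,859,780; South Annex $645,140. Sum = $5,986,210.
Difference $5,986,200 − $5,986,210 = −$10 applied to largest allocation (Meridian Terminal): Meridian Terminal becomes $2,049,850.

Riverside Overpass: $417,090; Upper Bridge: $1,014,340; Meridian Terminal: $2,049,850; Harbor Pavilion: $1,859,780; South Annex: $645,140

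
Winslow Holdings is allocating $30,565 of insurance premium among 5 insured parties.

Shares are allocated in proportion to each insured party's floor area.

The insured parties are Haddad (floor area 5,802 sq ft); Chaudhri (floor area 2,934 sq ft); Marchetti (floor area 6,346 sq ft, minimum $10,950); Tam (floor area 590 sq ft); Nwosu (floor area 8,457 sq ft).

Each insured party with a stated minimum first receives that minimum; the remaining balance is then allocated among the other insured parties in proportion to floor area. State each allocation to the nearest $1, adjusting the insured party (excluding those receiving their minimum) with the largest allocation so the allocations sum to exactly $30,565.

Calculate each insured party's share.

Haddad: $6,400 | Chaudhri: $3,236 | Marchetti: $10,950 | Tam: $651 | Nwosu: $9,328

Guaranteed amounts: Marchetti $10,950. Balance $19,615.
Balance split over remaining floor area 17,783: Haddad 6,399.72 → $6,400; Chaudhri 3,236.26 → $3,236; Tam 650.78 → $651; Nwosu 9,328.24 → $9,328.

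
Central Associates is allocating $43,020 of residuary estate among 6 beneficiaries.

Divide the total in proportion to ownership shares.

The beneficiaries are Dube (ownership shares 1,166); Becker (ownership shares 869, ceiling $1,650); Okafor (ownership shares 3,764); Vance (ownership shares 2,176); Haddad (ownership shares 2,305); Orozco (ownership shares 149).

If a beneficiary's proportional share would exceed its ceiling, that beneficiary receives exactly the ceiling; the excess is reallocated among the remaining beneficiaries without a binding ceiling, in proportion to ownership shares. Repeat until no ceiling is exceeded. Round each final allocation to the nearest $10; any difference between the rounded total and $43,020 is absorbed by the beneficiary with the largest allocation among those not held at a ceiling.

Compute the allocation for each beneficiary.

Dube: $5,050 · Becker: $1,650 · Okafor: $16,290 · Vance: $9,420 · Haddad: $9,970 · Orozco: $640

Combined ownership shares = 10,429.
Proportional shares (ignoring caps): Dube 4,809.79; Becker 3,584.66; Okafor 15,526.64; Vance 8,976.08; Haddad 9,508.21; Orozco 614.63.
Capped: Becker ($1,650); balance $41,370 reallocated over remaining ownership shares 9,560.
Remaining shares: Dube 5,045.76 → $5,050; Okafor 16,288.36 → $16,290; Vance 9,416.44 → $9,420; Haddad 9,974.67 → $9,970; Orozco 644.78 → $640.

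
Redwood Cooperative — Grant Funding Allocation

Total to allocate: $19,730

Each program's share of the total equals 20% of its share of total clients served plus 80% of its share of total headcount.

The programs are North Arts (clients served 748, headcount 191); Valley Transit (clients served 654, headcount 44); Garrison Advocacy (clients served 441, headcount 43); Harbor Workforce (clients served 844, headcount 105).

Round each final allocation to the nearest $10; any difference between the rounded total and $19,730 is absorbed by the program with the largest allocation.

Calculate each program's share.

Totals — clients served 2,687, headcount 383.
Composite weights (20% clients served + 80% headcount): North Arts 0.4546; Valley Transit 0.1406; Garrison Advocacy 0.1226; Harbor Workforce 0.2821.
Raw shares: North Arts 8,969.87; Valley Transit 2,773.74; Garrison Advocacy 2,419.73; Harbor Workforce 5,566.66.
Rounded to nearest $10: North Arts $8,970; Valley Transit $2,770; Garrison Advocacy $2,420; Harbor Workforce $5,570. Sum = $19,730.
Sum already equals the total — no adjustment.

North Arts: $8,970; Valley Transit: $2,770; Garrison Advocacy: $2,420; Harbor Workforce: $5,570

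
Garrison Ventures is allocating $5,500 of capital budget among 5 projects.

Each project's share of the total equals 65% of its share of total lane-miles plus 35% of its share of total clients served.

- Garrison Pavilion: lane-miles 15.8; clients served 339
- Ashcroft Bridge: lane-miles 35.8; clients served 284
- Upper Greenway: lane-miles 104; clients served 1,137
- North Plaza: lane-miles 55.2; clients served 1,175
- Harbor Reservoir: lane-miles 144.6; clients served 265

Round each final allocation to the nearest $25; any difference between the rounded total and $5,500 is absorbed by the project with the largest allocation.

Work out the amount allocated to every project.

Garrison Pavilion: $375 · Ashcroft Bridge: $525 · Upper Greenway: $1,725 · North Plaza: $1,250 · Harbor Reservoir: $1,625

Lane-miles total 355.4; clients served total 3,200.
Composite weights (65% lane-miles + 35% clients served): Garrison Pavilion 0.0660; Ashcroft Bridge 0.0965; Upper Greenway 0.3146; North Plaza 0.2295; Harbor Reservoir 0.2934.
Unrounded shares: Garrison Pavilion 362.86; Ashcroft Bridge 530.96; Upper Greenway 1,730.12; North Plaza 1,262.10; Harbor Reservoir 1,613.96.
After rounding ($25): Garrison Pavilion $375; Ashcroft Bridge $525; Upper Greenway $1,725; North Plaza $1,250; Harbor Reservoir $1,625. Sum = $5,500.
No rounding difference to absorb.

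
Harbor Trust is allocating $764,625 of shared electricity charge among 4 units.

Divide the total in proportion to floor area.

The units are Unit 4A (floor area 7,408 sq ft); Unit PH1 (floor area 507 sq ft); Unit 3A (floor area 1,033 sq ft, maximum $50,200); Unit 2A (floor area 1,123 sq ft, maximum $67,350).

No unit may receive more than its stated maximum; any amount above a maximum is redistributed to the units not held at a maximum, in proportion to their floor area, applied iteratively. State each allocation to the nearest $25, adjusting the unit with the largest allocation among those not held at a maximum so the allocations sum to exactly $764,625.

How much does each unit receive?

Sum of floor area: 10,071.
Unconstrained shares: Unit 4A 562,440.87; Unit PH1 38,493.19; Unit 3A 78,428.92; Unit 2A 85,262.03.
Cap binds for Unit 3A ($50,200), Unit 2A ($67,350); residual $647,075 reallocated over remaining floor area 7,915.
Redistributed shares: Unit 4A 605,626.23 → $605,625; Unit PH1 41,448.77 → $41,450.

Unit 4A: $605,625 · Unit PH1: $41,450 · Unit 3A: $50,200 · Unit 2A: $67,350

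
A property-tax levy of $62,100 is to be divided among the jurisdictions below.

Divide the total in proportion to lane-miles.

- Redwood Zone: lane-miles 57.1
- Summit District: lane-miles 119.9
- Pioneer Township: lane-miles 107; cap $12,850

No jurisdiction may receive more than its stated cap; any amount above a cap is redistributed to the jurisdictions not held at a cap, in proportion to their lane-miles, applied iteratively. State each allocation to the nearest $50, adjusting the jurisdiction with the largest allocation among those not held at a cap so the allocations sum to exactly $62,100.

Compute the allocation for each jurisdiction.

Redwood Zone: $15,900 | Summit District: $33,350 | Pioneer Township: $12,850

Sum of lane-miles: 284.
Unconstrained shares: Redwood Zone 12,485.60; Summit District 26,217.57; Pioneer Township 23,396.83.
Held at cap: Pioneer Township ($12,850); remaining pool $49,250 reallocated over remaining lane-miles 177.
Remaining shares: Redwood Zone 15,887.99 → $15,900; Summit District 33,362.01 → $33,350.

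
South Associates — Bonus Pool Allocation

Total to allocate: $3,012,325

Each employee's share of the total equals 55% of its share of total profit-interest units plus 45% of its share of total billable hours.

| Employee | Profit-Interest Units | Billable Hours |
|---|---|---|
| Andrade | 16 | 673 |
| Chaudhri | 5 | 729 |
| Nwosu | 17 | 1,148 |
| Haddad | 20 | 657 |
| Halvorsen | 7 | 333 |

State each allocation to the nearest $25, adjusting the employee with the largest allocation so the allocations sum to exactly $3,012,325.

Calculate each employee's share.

Profit-interest units total 65; billable hours total 3,540.
Blended shares (55% profit-interest units + 45% billable hours): Andrade 0.2209; Chaudhri 0.1350; Nwosu 0.2898; Haddad 0.2527; Halvorsen 0.1016.
Pro-rata amounts: Andrade 665,529.42; Chaudhri 406,595.15; Nwosu 872,906.59; Haddad 761,358.27; Halvorsen 305,935.58.
Rounded to nearest $25: Andrade $665,525; Chaudhri $406,600; Nwosu $872,900; Haddad $761,350; Halvorsen $305,925. Sum = $3,012,300.
Difference $3,012,325 − $3,012,300 = +$25 applied to largest allocation (Nwosu): Nwosu becomes $872,925.

Andrade: $665,525 | Chaudhri: $406,600 | Nwosu: $872,925 | Haddad: $761,350 | Halvorsen: $305,925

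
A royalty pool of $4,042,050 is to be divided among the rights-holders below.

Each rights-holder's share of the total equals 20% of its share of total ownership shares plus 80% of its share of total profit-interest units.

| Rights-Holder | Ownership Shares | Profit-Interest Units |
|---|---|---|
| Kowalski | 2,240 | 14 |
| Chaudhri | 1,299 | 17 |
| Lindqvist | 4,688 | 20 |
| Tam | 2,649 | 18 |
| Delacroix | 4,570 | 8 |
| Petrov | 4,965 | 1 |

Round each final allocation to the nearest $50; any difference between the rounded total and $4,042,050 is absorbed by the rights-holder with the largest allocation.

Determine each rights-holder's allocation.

Ownership shares total 20,411; profit-interest units total 78.
Blended shares (20% ownership shares + 80% profit-interest units): Kowalski 0.1655; Chaudhri 0.1871; Lindqvist 0.2511; Tam 0.2106; Delacroix 0.1268; Petrov 0.0589.
Proportional shares: Kowalski 669,115.67; Chaudhri 756,216.65; Lindqvist 1,014,814.13; Tam 851,142.46; Delacroix 512,657.48; Petrov 238,103.62.
After rounding ($50): Kowalski $669,100; Chaudhri $756,200; Lindqvist $1,014,800; Tam $851,150; Delacroix $512,650; Petrov $238,100. Sum = $4,042,000.
Difference $4,042,050 − $4,042,000 = +$50 applied to largest allocation (Lindqvist): Lindqvist becomes $1,014,850.

Kowalski: $669,100 | Chaudhri: $756,200 | Lindqvist: $1,014,850 | Tam: $851,150 | Delacroix: $512,650 | Petrov: $238,100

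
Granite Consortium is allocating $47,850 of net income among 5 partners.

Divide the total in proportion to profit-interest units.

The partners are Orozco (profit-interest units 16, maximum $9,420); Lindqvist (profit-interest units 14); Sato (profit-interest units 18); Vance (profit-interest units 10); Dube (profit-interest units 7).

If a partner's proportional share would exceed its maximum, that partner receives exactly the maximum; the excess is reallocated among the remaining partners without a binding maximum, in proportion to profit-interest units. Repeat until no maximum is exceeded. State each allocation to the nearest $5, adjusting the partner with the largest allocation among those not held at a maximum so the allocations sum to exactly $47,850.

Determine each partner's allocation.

Orozco: $9,420; Lindqvist: $10,980; Sato: $14,115; Vance: $7,845; Dube: $5,490

Total profit-interest units = 65.
Unconstrained shares: Orozco 11,778.46; Lindqvist 10,306.15; Sato 13,250.77; Vance 7,361.54; Dube 5,153.08.
Cap binds for Orozco ($9,420); balance $38,430 reallocated over remaining profit-interest units 49.
Remaining shares: Lindqvist 10,980.00 → $10,980; Sato 14,117.14 → $14,115; Vance 7,842.86 → $7,845; Dube 5,490.00 → $5,490.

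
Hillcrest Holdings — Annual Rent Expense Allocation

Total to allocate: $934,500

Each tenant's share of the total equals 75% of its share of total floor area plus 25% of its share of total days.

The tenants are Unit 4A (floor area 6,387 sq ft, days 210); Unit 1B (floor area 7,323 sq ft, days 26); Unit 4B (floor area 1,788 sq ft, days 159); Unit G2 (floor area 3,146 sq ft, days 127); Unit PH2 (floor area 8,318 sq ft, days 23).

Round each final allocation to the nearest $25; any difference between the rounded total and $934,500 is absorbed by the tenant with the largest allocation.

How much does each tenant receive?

Totals — floor area 26,962, days 545.
Combined weights (75% floor area + 25% days): Unit 4A 0.2740; Unit 1B 0.2156; Unit 4B 0.1227; Unit G2 0.1458; Unit PH2 0.2419.
Unrounded shares: Unit 4A 256,050.19; Unit 1B 201,506.20; Unit 4B 114,637.40; Unit G2 136,221.07; Unit PH2 226,085.14.
Rounded to nearest $25: Unit 4A $256,050; Unit 1B $201,500; Unit 4B $114,625; Unit G2 $136,225; Unit PH2 $226,075. Sum = $934,475.
Difference $934,500 − $934,475 = +$25 applied to largest allocation (Unit 4A): Unit 4A becomes $256,075.

Unit 4A: $256,075 · Unit 1B: $201,500 · Unit 4B: $114,625 · Unit G2: $136,225 · Unit PH2: $226,075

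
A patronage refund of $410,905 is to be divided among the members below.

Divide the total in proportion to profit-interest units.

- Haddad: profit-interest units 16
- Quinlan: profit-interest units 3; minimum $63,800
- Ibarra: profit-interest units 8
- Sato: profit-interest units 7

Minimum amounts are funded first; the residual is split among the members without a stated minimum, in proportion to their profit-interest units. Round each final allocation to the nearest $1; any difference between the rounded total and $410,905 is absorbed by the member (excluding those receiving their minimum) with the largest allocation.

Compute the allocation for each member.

Haddad: $179,151; Quinlan: $63,800; Ibarra: $89,575; Sato: $78,379

Fund the minimums — Quinlan $63,800. Balance $347,105.
Balance split over remaining profit-interest units 31: Haddad 179,150.97 → $179,151; Ibarra 89,575.48 → $89,575; Sato 78,378.55 → $78,379.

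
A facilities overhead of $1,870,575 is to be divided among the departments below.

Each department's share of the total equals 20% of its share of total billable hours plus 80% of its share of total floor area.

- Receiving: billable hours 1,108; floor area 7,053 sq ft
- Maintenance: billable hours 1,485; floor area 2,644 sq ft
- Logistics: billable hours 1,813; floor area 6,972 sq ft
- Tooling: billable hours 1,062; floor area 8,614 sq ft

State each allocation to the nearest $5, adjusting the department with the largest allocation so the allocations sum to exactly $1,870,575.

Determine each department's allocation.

Receiving: $493,265 | Maintenance: $258,095 | Logistics: $536,705 | Tooling: $582,510

Billable hours total 5,468; floor area total 25,283.
Blended shares (20% billable hours + 80% floor area): Receiving 0.2637; Maintenance 0.1380; Logistics 0.2869; Tooling 0.3114.
Pro-rata amounts: Receiving 493,263.93; Maintenance 258,096.29; Logistics 536,705.05; Tooling 582,509.73.
At nearest $5: Receiving $493,265; Maintenance $258,095; Logistics $536,705; Tooling $582,510. Sum = $1,870,575.
No rounding difference to absorb.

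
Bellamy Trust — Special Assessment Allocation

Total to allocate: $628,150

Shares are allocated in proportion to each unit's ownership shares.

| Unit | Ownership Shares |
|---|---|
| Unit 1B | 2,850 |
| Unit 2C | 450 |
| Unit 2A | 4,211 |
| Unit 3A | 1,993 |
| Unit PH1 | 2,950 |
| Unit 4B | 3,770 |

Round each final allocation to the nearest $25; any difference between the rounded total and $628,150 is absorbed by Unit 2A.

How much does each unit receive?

Ownership shares total: 16,224.
Unrounded shares: Unit 1B 2,850/16,224 × $628,150 = 110,344.40; Unit 2C 450/16,224 × $628,150 = 17,422.80; Unit 2A 4,211/16,224 × $628,150 = 163,038.69; Unit 3A 1,993/16,224 × $628,150 = 77,163.64; Unit PH1 2,950/16,224 × $628,150 = 114,216.13; Unit 4B 3,770/16,224 × $628,150 = 145,964.34.
At nearest $25: Unit 1B $110,350; Unit 2C $17,425; Unit 2A $163,050; Unit 3A $77,175; Unit PH1 $114,225; Unit 4B $145,975. Sum = $628,200.
Difference $628,150 − $628,200 = −$50 applied to Unit 2A: Unit 2A becomes $163,000.

Unit 1B: $110,350; Unit 2C: $17,425; Unit 2A: $163,000; Unit 3A: $77,175; Unit PH1: $114,225; Unit 4B: $145,975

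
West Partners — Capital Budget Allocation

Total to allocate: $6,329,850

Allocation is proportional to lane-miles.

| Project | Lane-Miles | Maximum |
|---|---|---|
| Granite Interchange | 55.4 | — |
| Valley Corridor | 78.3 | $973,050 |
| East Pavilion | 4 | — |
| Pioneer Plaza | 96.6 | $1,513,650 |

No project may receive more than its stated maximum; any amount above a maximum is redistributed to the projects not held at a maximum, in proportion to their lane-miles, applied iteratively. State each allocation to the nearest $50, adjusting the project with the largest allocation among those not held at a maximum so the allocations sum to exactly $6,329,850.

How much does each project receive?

Lane-miles total: 234.3.
Proportional shares (ignoring caps): Granite Interchange 1,496,686.68; Valley Corridor 2,115,353.20; East Pavilion 108,064.02; Pioneer Plaza 2,609,746.09.
Held at cap: Valley Corridor ($973,050), Pioneer Plaza ($1,513,650); residual $3,843,150 reallocated over remaining lane-miles 59.4.
Redistributed shares: Granite Interchange 3,584,352.02 → $3,584,350; East Pavilion 258,797.98 → $258,800.

Granite Interchange: $3,584,350 | Valley Corridor: $973,050 | East Pavilion: $258,800 | Pioneer Plaza: $1,513,650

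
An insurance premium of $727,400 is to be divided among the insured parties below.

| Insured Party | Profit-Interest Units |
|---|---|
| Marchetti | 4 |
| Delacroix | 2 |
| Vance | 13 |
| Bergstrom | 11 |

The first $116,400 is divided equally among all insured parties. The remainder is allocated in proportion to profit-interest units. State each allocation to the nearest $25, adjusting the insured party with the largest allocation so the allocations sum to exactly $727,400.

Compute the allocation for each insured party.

Marchetti: $110,575 | Delacroix: $69,825 | Vance: $293,875 | Bergstrom: $253,125

$116,400 shared equally gives $29,100 per insured party.
Remainder $611,000 by profit-interest units (total 30): Marchetti 81,466.67 → $81,475; Delacroix 40,733.33 → $40,725; Vance 264,766.67 → $264,775; Bergstrom 224,033.33 → $224,025.
Totals: Marchetti $29,100 + $81,475 = $110,575; Delacroix $29,100 + $40,725 = $69,825; Vance $29,100 + $264,775 = $293,875; Bergstrom $29,100 + $224,025 = $253,125.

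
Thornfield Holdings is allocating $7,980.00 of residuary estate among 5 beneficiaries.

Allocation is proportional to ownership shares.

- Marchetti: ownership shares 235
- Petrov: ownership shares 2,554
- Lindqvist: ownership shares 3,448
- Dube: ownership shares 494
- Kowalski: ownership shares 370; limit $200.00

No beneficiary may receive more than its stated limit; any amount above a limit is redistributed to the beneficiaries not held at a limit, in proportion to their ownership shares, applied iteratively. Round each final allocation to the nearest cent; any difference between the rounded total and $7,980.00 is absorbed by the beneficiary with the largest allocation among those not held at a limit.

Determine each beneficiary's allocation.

Ownership shares total: 7,101.
Pro-rata shares before constraints: Marchetti 264.0896; Petrov 2,870.1479; Lindqvist 3,874.8120; Dube 555.1500; Kowalski 415.8006.
Capped: Kowalski ($200.00); residual $7,780.00 reallocated over remaining ownership shares 6,731.
Shares after redistribution: Marchetti 271.6238 → $271.62; Petrov 2,952.0309 → $2,952.03; Lindqvist 3,985.3573 → $3,985.36; Dube 570.9880 → $570.99.

Marchetti: $271.62 · Petrov: $2,952.03 · Lindqvist: $3,985.36 · Dube: $570.99 · Kowalski: $200.00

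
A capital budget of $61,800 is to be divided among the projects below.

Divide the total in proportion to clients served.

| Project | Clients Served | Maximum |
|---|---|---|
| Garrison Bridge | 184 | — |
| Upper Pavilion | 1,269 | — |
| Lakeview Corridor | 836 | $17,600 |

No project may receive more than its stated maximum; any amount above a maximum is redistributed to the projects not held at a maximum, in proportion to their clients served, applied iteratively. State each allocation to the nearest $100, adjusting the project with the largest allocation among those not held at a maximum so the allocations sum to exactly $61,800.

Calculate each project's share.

Combined clients served = 2,289.
Proportional shares (ignoring caps): Garrison Bridge 4,967.76; Upper Pavilion 34,261.34; Lakeview Corridor 22,570.90.
Capped: Lakeview Corridor ($17,600); remaining pool $44,200 reallocated over remaining clients served 1,453.
Shares after redistribution: Garrison Bridge 5,597.25 → $5,600; Upper Pavilion 38,602.75 → $38,600.

Garrison Bridge: $5,600 · Upper Pavilion: $38,600 · Lakeview Corridor: $17,600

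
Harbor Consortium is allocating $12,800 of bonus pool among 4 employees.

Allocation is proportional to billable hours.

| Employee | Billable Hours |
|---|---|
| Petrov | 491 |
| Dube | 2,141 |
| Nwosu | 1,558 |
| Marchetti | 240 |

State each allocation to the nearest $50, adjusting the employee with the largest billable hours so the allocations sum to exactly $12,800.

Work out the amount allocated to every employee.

Total billable hours = 491 + 2,141 + 1,558 + 240 = 4,430.
Proportional shares: Petrov 1,418.69; Dube 6,186.19; Nwosu 4,501.67; Marchetti 693.45.
Rounded to nearest $50: Petrov $1,400; Dube $6,200; Nwosu $4,500; Marchetti $700. Sum = $12,800.
Sum already equals the total — no adjustment.

Petrov: $1,400 · Dube: $6,200 · Nwosu: $4,500 · Marchetti: $700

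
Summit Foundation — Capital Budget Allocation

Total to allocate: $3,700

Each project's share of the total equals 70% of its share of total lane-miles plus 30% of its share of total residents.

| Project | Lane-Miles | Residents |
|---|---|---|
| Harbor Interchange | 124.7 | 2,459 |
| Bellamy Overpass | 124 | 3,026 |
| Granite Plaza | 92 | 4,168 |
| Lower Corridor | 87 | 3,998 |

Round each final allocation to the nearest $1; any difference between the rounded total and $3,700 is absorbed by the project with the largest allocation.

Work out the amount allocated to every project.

Harbor Interchange: $955; Bellamy Overpass: $997; Granite Plaza: $896; Lower Corridor: $852

Lane-miles total 427.7; residents total 13,651.
Combined weights (70% lane-miles + 30% residents): Harbor Interchange 0.2581; Bellamy Overpass 0.2694; Granite Plaza 0.2422; Lower Corridor 0.2303.
Raw shares: Harbor Interchange 955.09; Bellamy Overpass 996.95; Granite Plaza 896.03; Lower Corridor 851.93.
At nearest $1: Harbor Interchange $955; Bellamy Overpass $997; Granite Plaza $896; Lower Corridor $852. Sum = $3,700.
Rounded total matches; no reconciliation needed.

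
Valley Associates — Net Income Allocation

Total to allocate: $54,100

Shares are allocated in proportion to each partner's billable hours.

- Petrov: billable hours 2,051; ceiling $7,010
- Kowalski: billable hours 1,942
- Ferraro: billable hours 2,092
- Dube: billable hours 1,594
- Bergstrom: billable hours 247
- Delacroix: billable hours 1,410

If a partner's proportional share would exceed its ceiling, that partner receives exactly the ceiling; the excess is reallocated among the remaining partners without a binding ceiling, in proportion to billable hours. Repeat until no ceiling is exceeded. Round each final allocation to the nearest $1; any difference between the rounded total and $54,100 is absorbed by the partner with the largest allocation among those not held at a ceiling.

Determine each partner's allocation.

Total billable hours = 9,336.
Unconstrained shares: Petrov 11,885.08; Kowalski 11,253.45; Ferraro 12,122.66; Dube 9,236.87; Bergstrom 1,431.31; Delacroix 8,170.63.
Cap binds for Petrov ($7,010); residual $47,090 reallocated over remaining billable hours 7,285.
Remaining shares: Kowalski 12,553.02 → $12,553; Ferraro 13,522.62 → $13,523; Dube 10,303.56 → $10,304; Bergstrom 1,596.60 → $1,597; Delacroix 9,114.19 → $9,114.
Rounding difference −$1 applied to Ferraro → $13,522.

Petrov: $7,010 · Kowalski: $12,553 · Ferraro: $13,522 · Dube: $10,304 · Bergstrom: $1,597 · Delacroix: $9,114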